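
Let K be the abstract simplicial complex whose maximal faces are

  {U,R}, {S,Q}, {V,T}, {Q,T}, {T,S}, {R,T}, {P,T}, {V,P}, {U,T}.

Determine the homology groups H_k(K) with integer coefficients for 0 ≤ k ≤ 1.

H_0 ≅ Z,  H_1 ≅ Z^3.

Take the total order P < Q < R < S < T < U < V on the vertex set. Then K (dimension 1) consists of the simplices:

  0-simplices (7): P, Q, R, S, T, U, V
  1-simplices (9): PT, PV, QS, QT, RT, RU, ST, TU, TV

Hence C_0 ≅ Z^7, C_1 ≅ Z^9.

The boundary map ∂_1: C_1 → C_0 is given by ∂[p,q] = [q] − [p]. For instance
  ∂RT = T − R.
As a 7×9 matrix over Z this has rank 6, with invariant factors (1,1,1,1,1,1).

Computing H_k = (kernel of ∂_k) / (image of ∂_{k+1}):

  H_0: rank C_0 − rank ∂_1 = 7 − 6 = 1, and the invariant factors of ∂_1 are all 1, so H_0 ≅ Z.
  H_1: rank ker ∂_1 − rank ∂_2 = (9 − 6) − 0 = 3, and there is no ∂_2, so H_1 ≅ Z^3.

(K is a triangulation of a wedge of 3 circles.)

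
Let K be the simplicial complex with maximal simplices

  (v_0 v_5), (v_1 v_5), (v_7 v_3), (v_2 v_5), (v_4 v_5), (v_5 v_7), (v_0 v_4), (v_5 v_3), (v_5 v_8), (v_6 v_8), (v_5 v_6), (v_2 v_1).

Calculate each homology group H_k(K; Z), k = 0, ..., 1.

We work with the vertex ordering v_0 < v_1 < v_2 < v_3 < v_4 < v_5 < v_6 < v_7 < v_8. The simplices of K, each written with vertices in increasing order, are:

  0-simplices (9): [v_0], [v_1], [v_2], [v_3], [v_4], [v_5], [v_6], [v_7], [v_8]
  1-simplices (12): [v_0,v_4], [v_0,v_5], [v_1,v_2], [v_1,v_5], [v_2,v_5], [v_3,v_5], [v_3,v_7], [v_4,v_5], [v_5,v_6], [v_5,v_7], [v_5,v_8], [v_6,v_8]

giving chain groups C_0 ≅ Z^9, C_1 ≅ Z^12.

The boundary map ∂_1: C_1 → C_0 sends each edge [p,q] (with p < q) to q − p. For instance
  ∂[v_5,v_6] = [v_6] − [v_5].
As a 9×12 matrix over Z this has rank 8, with invariant factors (1,1,1,1,1,1,1,1).

Computing H_k = (kernel of ∂_k) / (image of ∂_{k+1}):

  H_0: rank C_0 − rank ∂_1 = 9 − 8 = 1, and the invariant factors of ∂_1 are all 1, so H_0 = Z.
  H_1: rank ker ∂_1 − rank ∂_2 = (12 − 8) − 0 = 4, and there is no ∂_2, so H_1 = Z^4.

H_0 ≅ Z,  H_1 ≅ Z^4.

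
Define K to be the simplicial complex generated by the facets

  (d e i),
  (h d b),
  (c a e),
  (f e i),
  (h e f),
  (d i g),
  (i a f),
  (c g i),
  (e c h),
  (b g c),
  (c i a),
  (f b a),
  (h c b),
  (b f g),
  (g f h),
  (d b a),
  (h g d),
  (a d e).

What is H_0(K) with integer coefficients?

H_0 ≅ Z.

We work with the vertex ordering a < b < c < d < e < f < g < h < i. The simplices of K, each written with vertices in increasing order, are:

  0-simplices (9): a, b, c, d, e, f, g, h, i
  1-simplices (27): ab, ac, ad, ae, af, ai, bc, bd, bf, bg, bh, ce, cg, ch, ci, de, dg, dh, di, ef, eh, ei, fg, fh, fi, gh, gi
  2-simplices (18): abd, abf, ace, aci, ade, afi, bcg, bch, bdh, bfg, ceh, cgi, dei, dgh, dgi, efh, efi, fgh

Hence C_0 ≅ Z^9, C_1 ≅ Z^27, C_2 ≅ Z^18.

Boundary ∂_1: C_1 → C_0 sends each edge [p,q] (with p < q) to q − p. For instance
  ∂bg = g − b.
The resulting 9×27 matrix has rank 8, and its Smith normal form has invariant factors (1,1,1,1,1,1,1,1).

Boundary ∂_2: C_2 → C_1 sends each 2-simplex [p,q,r] to [q,r] − [p,r] + [p,q]. For instance
  ∂afi = fi − ai + af,
  ∂bcg = cg − bg + bc.
As a 27×18 matrix over Z this has rank 18, with invariant factors (1,1,1,1,1,1,1,1,1,1,1,1,1,1,1,1,1,2).

From H_k ≅ ker(∂_k) / im(∂_{k+1}) we obtain:

  H_0: rank C_0 − rank ∂_1 = 9 − 8 = 1, and the invariant factors of ∂_1 are all 1, so H_0 = Z.

(K is a triangulation of the Klein bottle.)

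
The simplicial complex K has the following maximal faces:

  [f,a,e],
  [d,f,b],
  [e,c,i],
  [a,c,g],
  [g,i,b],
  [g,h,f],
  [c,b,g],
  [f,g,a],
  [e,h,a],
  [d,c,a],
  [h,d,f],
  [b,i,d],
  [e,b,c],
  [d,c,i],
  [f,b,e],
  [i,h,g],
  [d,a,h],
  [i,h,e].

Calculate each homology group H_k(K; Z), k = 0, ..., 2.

H_0 ≅ Z,  H_1 ≅ Z ⊕ Z/2,  H_2 = 0.

Order the vertices as a < b < c < d < e < f < g < h < i. Listing each simplex with vertices in this order, K has dimension 2 with simplices:

  0-simplices (9): a, b, c, d, e, f, g, h, i
  1-simplices (27): ac, ad, ae, af, ag, ah, bc, bd, be, bf, bg, bi, cd, ce, cg, ci, df, dh, di, ef, eh, ei, fg, fh, gh, gi, hi
  2-simplices (18): acd, acg, adh, aef, aeh, afg, bce, bcg, bdf, bdi, bef, bgi, cdi, cei, dfh, ehi, fgh, ghi

Hence C_0 ≅ Z^9, C_1 ≅ Z^27, C_2 ≅ Z^18.

The boundary map ∂_1: C_1 → C_0 is given by ∂[p,q] = [q] − [p].
The resulting 9×27 matrix has rank 8, and its Smith normal form has invariant factors (1,1,1,1,1,1,1,1).

∂_2: C_2 → C_1 sends each 2-simplex [p,q,r] to [q,r] − [p,r] + [p,q]. For instance
  ∂bgi = gi − bi + bg,
  ∂cei = ei − ci + ce.
The resulting 27×18 matrix has rank 18, and its Smith normal form has invariant factors (1,1,1,1,1,1,1,1,1,1,1,1,1,1,1,1,1,2).

Computing H_k = (kernel of ∂_k) / (image of ∂_{k+1}):

  H_0: rank C_0 − rank ∂_1 = 9 − 8 = 1, and the invariant factors of ∂_1 are all 1, so H_0 = Z.
  H_1: rank ker ∂_1 − rank ∂_2 = (27 − 8) − 18 = 1, and ∂_2 has invariant factor 2 > 1, so H_1 = Z ⊕ Z/2.
  H_2: rank ker ∂_2 − rank ∂_3 = (18 − 18) − 0 = 0, and there is no ∂_3, so H_2 = 0.

(K is a triangulation of the Klein bottle.)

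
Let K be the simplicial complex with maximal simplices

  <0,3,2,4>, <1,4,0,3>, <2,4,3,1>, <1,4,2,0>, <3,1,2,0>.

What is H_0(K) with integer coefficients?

Take the total order 0 < 1 < 2 < 3 < 4 on the vertex set. Then K (dimension 3) consists of the simplices:

  0-simplices (5): [0], [1], [2], [3], [4]
  1-simplices (10): [0,1], [0,2], [0,3], [0,4], [1,2], [1,3], [1,4], [2,3], [2,4], [3,4]
  2-simplices (10): [0,1,2], [0,1,3], [0,1,4], [0,2,3], [0,2,4], [0,3,4], [1,2,3], [1,2,4], [1,3,4], [2,3,4]
  3-simplices (5): [0,1,2,3], [0,1,2,4], [0,1,3,4], [0,2,3,4], [1,2,3,4]

so the chain groups are C_0 ≅ Z^5, C_1 ≅ Z^10, C_2 ≅ Z^10, C_3 ≅ Z^5.

The boundary map ∂_1: C_1 → C_0 sends each edge [p,q] (with p < q) to q − p.
The resulting 5×10 matrix has rank 4, and its Smith normal form has invariant factors (1,1,1,1).

Boundary ∂_2: C_2 → C_1 sends each 2-simplex [p,q,r] to [q,r] − [p,r] + [p,q]. For instance
  ∂[0,2,3] = [2,3] − [0,3] + [0,2],
  ∂[2,3,4] = [3,4] − [2,4] + [2,3].
This gives a 10×10 integer matrix of rank 6; reducing to Smith normal form yields diagonal entries (1,1,1,1,1,1).

∂_3: C_3 → C_2 sends each 3-simplex σ to the alternating sum Σ_i (−1)^i (σ with its i-th vertex removed). For instance
  ∂[0,1,2,4] = [1,2,4] − [0,2,4] + [0,1,4] − [0,1,2],
  ∂[0,2,3,4] = [2,3,4] − [0,3,4] + [0,2,4] − [0,2,3].
As a 10×5 matrix over Z this has rank 4, with invariant factors (1,1,1,1).

From H_k ≅ ker(∂_k) / im(∂_{k+1}) we obtain:

  H_0: rank C_0 − rank ∂_1 = 5 − 4 = 1, and the invariant factors of ∂_1 are all 1, so H_0 ≅ Z.

H_0 ≅ Z.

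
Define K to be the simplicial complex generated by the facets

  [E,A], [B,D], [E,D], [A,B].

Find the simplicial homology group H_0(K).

H_0 = Z.

K has 4 vertices, 4 edges.
rank ∂_0 = 0, rank ∂_1 = 3 ⇒ b_0 = 4 − 0 − 3 = 1; all invariant factors of ∂_1 are 1 so no torsion. So H_0 = Z.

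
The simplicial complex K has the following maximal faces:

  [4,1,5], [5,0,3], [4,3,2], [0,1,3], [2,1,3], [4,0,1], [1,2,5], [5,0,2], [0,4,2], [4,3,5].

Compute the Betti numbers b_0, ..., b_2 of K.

b_0 = 1, b_1 = 0, b_2 = 0.

Fix the vertex order 0 < 1 < 2 < 3 < 4 < 5 and write every simplex with vertices in increasing order. Then dim K = 2 and the simplices of K are:

  0-simplices (6): [0], [1], [2], [3], [4], [5]
  1-simplices (15): [0,1], [0,2], [0,3], [0,4], [0,5], [1,2], [1,3], [1,4], [1,5], [2,3], [2,4], [2,5], [3,4], [3,5], [4,5]
  2-simplices (10): [0,1,3], [0,1,4], [0,2,4], [0,2,5], [0,3,5], [1,2,3], [1,2,5], [1,4,5], [2,3,4], [3,4,5]

giving chain groups C_0 ≅ Z^6, C_1 ≅ Z^15, C_2 ≅ Z^10.

The boundary map ∂_1: C_1 → C_0 maps an edge to its endpoints' difference, ∂[p,q] = q − p.
The 6×15 boundary matrix has rank 5 and Smith normal form diag(1,1,1,1,1).

The boundary map ∂_2: C_2 → C_1 maps a triangle to the signed sum of its edges. For instance
  ∂[3,4,5] = [4,5] − [3,5] + [3,4],
  ∂[0,1,4] = [1,4] − [0,4] + [0,1].
The 15×10 boundary matrix has rank 10 and Smith normal form diag(1,1,1,1,1,1,1,1,1,2).

Computing H_k = (kernel of ∂_k) / (image of ∂_{k+1}):

  H_0: rank C_0 − rank ∂_1 = 6 − 5 = 1, and the invariant factors of ∂_1 are all 1, so H_0 ≅ Z.
  H_1: rank ker ∂_1 − rank ∂_2 = (15 − 5) − 10 = 0, and ∂_2 has invariant factor 2 > 1, so H_1 ≅ Z/2.
  H_2: rank ker ∂_2 − rank ∂_3 = (10 − 10) − 0 = 0, and there is no ∂_3, so H_2 ≅ 0.

Hence the Betti numbers are b_0 = 1, b_1 = 0, b_2 = 0.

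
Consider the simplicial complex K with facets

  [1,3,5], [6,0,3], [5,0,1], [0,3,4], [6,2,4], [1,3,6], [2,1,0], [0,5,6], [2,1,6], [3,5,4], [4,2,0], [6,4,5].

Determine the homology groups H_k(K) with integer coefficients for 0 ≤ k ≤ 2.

H_0 = Z,  H_1 = Z/2Z,  H_2 = 0.

Take the total order 0 < 1 < 2 < 3 < 4 < 5 < 6 on the vertex set. Then K (dimension 2) consists of the simplices:

  0-simplices (7): [0], [1], [2], [3], [4], [5], [6]
  1-simplices (18): [0,1], [0,2], [0,3], [0,4], [0,5], [0,6], [1,2], [1,3], [1,5], [1,6], [2,4], [2,6], [3,4], [3,5], [3,6], [4,5], [4,6], [5,6]
  2-simplices (12): [0,1,2], [0,1,5], [0,2,4], [0,3,4], [0,3,6], [0,5,6], [1,2,6], [1,3,5], [1,3,6], [2,4,6], [3,4,5], [4,5,6]

Hence C_0 ≅ Z^7, C_1 ≅ Z^18, C_2 ≅ Z^12.

∂_1: C_1 → C_0 sends each edge [p,q] (with p < q) to q − p. For instance
  ∂[0,1] = [1] − [0].
This gives a 7×18 integer matrix of rank 6; reducing to Smith normal form yields diagonal entries (1,1,1,1,1,1).

Boundary ∂_2: C_2 → C_1 sends each 2-simplex [p,q,r] to [q,r] − [p,r] + [p,q]. For instance
  ∂[2,4,6] = [4,6] − [2,6] + [2,4],
  ∂[0,3,6] = [3,6] − [0,6] + [0,3].
This gives a 18×12 integer matrix of rank 12; reducing to Smith normal form yields diagonal entries (1,1,1,1,1,1,1,1,1,1,1,2).

Now H_k = ker ∂_k / im ∂_{k+1}, so:

  H_0: rank C_0 − rank ∂_1 = 7 − 6 = 1, and the invariant factors of ∂_1 are all 1, so H_0 ≅ Z.
  H_1: rank ker ∂_1 − rank ∂_2 = (18 − 6) − 12 = 0, and ∂_2 has invariant factor 2 > 1, so H_1 ≅ Z/2Z.
  H_2: rank ker ∂_2 − rank ∂_3 = (12 − 12) − 0 = 0, and there is no ∂_3, so H_2 ≅ 0.

As a check, the Euler characteristic is 7 − 18 + 12 = 1, which agrees with 1 − 0 + 0 = 1.
(K is a triangulation of the real projective plane RP^2.)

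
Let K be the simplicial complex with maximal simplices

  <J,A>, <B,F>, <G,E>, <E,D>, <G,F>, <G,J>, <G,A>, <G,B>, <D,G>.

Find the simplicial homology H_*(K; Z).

H_0 ≅ Z,  H_1 ≅ Z^3.

Fix the vertex order A < B < D < E < F < G < J and write every simplex with vertices in increasing order. Then dim K = 1 and the simplices of K are:

  0-simplices (7): A, B, D, E, F, G, J
  1-simplices (9): AG, AJ, BF, BG, DE, DG, EG, FG, GJ

giving chain groups C_0 ≅ Z^7, C_1 ≅ Z^9.

∂_1: C_1 → C_0 sends each edge [p,q] (with p < q) to q − p.
The 7×9 boundary matrix has rank 6 and Smith normal form diag(1,1,1,1,1,1).

From H_k ≅ ker(∂_k) / im(∂_{k+1}) we obtain:

  H_0: rank C_0 − rank ∂_1 = 7 − 6 = 1, and the invariant factors of ∂_1 are all 1, so H_0 = Z.
  H_1: rank ker ∂_1 − rank ∂_2 = (9 − 6) − 0 = 3, and there is no ∂_2, so H_1 = Z^3.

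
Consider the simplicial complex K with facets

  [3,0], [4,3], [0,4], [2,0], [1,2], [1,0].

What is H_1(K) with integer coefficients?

H_1 ≅ Z^2.

Fix the vertex order 0 < 1 < 2 < 3 < 4 and write every simplex with vertices in increasing order. Then dim K = 1 and the simplices of K are:

  0-simplices (5): [0], [1], [2], [3], [4]
  1-simplices (6): [0,1], [0,2], [0,3], [0,4], [1,2], [3,4]

Hence C_0 ≅ Z^5, C_1 ≅ Z^6.

Boundary ∂_1: C_1 → C_0 maps an edge to its endpoints' difference, ∂[p,q] = q − p.
The resulting 5×6 matrix has rank 4, and its Smith normal form has invariant factors (1,1,1,1).

Computing H_k = (kernel of ∂_k) / (image of ∂_{k+1}):

  H_1: rank ker ∂_1 − rank ∂_2 = (6 − 4) − 0 = 2, and there is no ∂_2, so H_1 = Z^2.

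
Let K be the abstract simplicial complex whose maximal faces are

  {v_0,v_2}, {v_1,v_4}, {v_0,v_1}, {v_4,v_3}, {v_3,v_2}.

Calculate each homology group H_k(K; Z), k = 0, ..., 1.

Order the vertices as v_0 < v_1 < v_2 < v_3 < v_4. Listing each simplex with vertices in this order, K has dimension 1 with simplices:

  0-simplices (5): [v_0], [v_1], [v_2], [v_3], [v_4]
  1-simplices (5): [v_0,v_1], [v_0,v_2], [v_1,v_4], [v_2,v_3], [v_3,v_4]

so the chain groups are C_0 ≅ Z^5, C_1 ≅ Z^5.

The boundary map ∂_1: C_1 → C_0 sends each edge [p,q] (with p < q) to q − p.
As a 5×5 matrix over Z this has rank 4, with invariant factors (1,1,1,1).

Computing H_k = (kernel of ∂_k) / (image of ∂_{k+1}):

  H_0: rank C_0 − rank ∂_1 = 5 − 4 = 1, and the invariant factors of ∂_1 are all 1, so H_0 ≅ Z.
  H_1: rank ker ∂_1 − rank ∂_2 = (5 − 4) − 0 = 1, and there is no ∂_2, so H_1 ≅ Z.

(K is a triangulation of the circle S^1.)

H_0 = Z,  H_1 = Z.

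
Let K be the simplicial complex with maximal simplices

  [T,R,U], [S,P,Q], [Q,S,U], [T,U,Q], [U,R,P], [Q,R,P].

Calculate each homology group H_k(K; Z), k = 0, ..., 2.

H_0 ≅ Z,  H_1 ≅ Z,  H_2 = 0.

Fix the vertex order P < Q < R < S < T < U and write every simplex with vertices in increasing order. Then dim K = 2 and the simplices of K are:

  0-simplices (6): P, Q, R, S, T, U
  1-simplices (12): PQ, PR, PS, PU, QR, QS, QT, QU, RT, RU, SU, TU
  2-simplices (6): PQR, PQS, PRU, QSU, QTU, RTU

so the chain groups are C_0 ≅ Z^6, C_1 ≅ Z^12, C_2 ≅ Z^6.

The boundary map ∂_1: C_1 → C_0 is given by ∂[p,q] = [q] − [p]. For instance
  ∂SU = U − S.
The 6×12 boundary matrix has rank 5 and Smith normal form diag(1,1,1,1,1).

Boundary ∂_2: C_2 → C_1 acts by ∂[p,q,r] = [q,r] − [p,r] + [p,q]. For instance
  ∂PQS = QS − PS + PQ,
  ∂RTU = TU − RU + RT.
The resulting 12×6 matrix has rank 6, and its Smith normal form has invariant factors (1,1,1,1,1,1).

Reading off H_k = ker ∂_k / im ∂_{k+1}:

  H_0: rank C_0 − rank ∂_1 = 6 − 5 = 1, and the invariant factors of ∂_1 are all 1, so H_0 ≅ Z.
  H_1: rank ker ∂_1 − rank ∂_2 = (12 − 5) − 6 = 1, and the invariant factors of ∂_2 are all 1, so H_1 ≅ Z.
  H_2: rank ker ∂_2 − rank ∂_3 = (6 − 6) − 0 = 0, and there is no ∂_3, so H_2 ≅ 0.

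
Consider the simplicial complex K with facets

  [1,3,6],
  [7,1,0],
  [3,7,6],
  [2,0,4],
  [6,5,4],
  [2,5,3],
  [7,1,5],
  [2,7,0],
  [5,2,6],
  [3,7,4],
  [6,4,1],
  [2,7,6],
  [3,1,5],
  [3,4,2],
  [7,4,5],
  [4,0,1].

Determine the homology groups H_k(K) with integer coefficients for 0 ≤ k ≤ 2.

Order the vertices as 0 < 1 < 2 < 3 < 4 < 5 < 6 < 7. Listing each simplex with vertices in this order, K has dimension 2 with simplices:

  0-simplices (8): [0], [1], [2], [3], [4], [5], [6], [7]
  1-simplices (24): (24 of them)
  2-simplices (16): [0,1,4], [0,1,7], [0,2,4], [0,2,7], [1,3,5], [1,3,6], [1,4,6], [1,5,7], [2,3,4], [2,3,5], [2,5,6], [2,6,7], [3,4,7], [3,6,7], [4,5,6], [4,5,7]

giving chain groups C_0 ≅ Z^8, C_1 ≅ Z^24, C_2 ≅ Z^16.

The boundary map ∂_1: C_1 → C_0 sends each edge [p,q] (with p < q) to q − p. For instance
  ∂[0,7] = [7] − [0].
As a 8×24 matrix over Z this has rank 7, with invariant factors (1,1,1,1,1,1,1).

∂_2: C_2 → C_1 maps a triangle to the signed sum of its edges. For instance
  ∂[3,4,7] = [4,7] − [3,7] + [3,4],
  ∂[0,2,7] = [2,7] − [0,7] + [0,2].
This gives a 24×16 integer matrix of rank 15; reducing to Smith normal form yields diagonal entries (1,1,1,1,1,1,1,1,1,1,1,1,1,1,1).

Computing H_k = (kernel of ∂_k) / (image of ∂_{k+1}):

  H_0: rank C_0 − rank ∂_1 = 8 − 7 = 1, and the invariant factors of ∂_1 are all 1, so H_0 = Z.
  H_1: rank ker ∂_1 − rank ∂_2 = (24 − 7) − 15 = 2, and the invariant factors of ∂_2 are all 1, so H_1 = Z^2.
  H_2: rank ker ∂_2 − rank ∂_3 = (16 − 15) − 0 = 1, and there is no ∂_3, so H_2 = Z.

As a check, the Euler characteristic is 8 − 24 + 16 = 0, which agrees with 1 − 2 + 1 = 0.

H_0 = Z,  H_1 = Z^2,  H_2 = Z.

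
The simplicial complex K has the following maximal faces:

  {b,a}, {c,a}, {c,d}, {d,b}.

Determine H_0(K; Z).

Order the vertices as a < b < c < d. Listing each simplex with vertices in this order, K has dimension 1 with simplices:

  0-simplices (4): a, b, c, d
  1-simplices (4): ab, ac, bd, cd

giving chain groups C_0 ≅ Z^4, C_1 ≅ Z^4.

Boundary ∂_1: C_1 → C_0 sends each edge [p,q] (with p < q) to q − p.
As a 4×4 matrix over Z this has rank 3, with invariant factors (1,1,1).

Reading off H_k = ker ∂_k / im ∂_{k+1}:

  H_0: rank C_0 − rank ∂_1 = 4 − 3 = 1, and the invariant factors of ∂_1 are all 1, so H_0 = Z.

H_0 ≅ Z.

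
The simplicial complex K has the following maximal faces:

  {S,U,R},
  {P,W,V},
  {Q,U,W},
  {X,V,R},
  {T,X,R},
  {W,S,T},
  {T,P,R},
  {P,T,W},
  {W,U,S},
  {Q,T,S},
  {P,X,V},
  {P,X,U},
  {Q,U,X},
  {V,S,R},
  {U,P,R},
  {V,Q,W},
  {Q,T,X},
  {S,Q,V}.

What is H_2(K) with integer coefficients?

H_2 ≅ 0.

K has 9 vertices, 27 edges, 18 triangles.
rank ∂_2 = 18, rank ∂_3 = 0 ⇒ b_2 = 18 − 18 − 0 = 0. So H_2 ≅ 0.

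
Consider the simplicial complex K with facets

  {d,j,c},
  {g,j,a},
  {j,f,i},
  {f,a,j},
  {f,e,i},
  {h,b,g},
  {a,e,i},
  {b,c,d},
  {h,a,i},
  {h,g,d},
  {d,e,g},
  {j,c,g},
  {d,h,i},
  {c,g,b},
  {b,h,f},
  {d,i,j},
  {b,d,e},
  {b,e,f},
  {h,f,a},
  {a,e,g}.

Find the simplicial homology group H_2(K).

Take the total order a < b < c < d < e < f < g < h < i < j on the vertex set. Then K (dimension 2) consists of the simplices:

  0-simplices (10): a, b, c, d, e, f, g, h, i, j
  1-simplices (30): ae, af, ag, ah, ai, aj, bc, bd, be, bf, bg, bh, cd, cg, cj, de, dg, dh, di, dj, ef, eg, ei, fh, fi, fj, gh, gj, hi, ij
  2-simplices (20): aeg, aei, afh, afj, agj, ahi, bcd, bcg, bde, bef, bfh, bgh, cdj, cgj, deg, dgh, dhi, dij, efi, fij

Hence C_0 ≅ Z^10, C_1 ≅ Z^30, C_2 ≅ Z^20.

Boundary ∂_1: C_1 → C_0 is given by ∂[p,q] = [q] − [p]. For instance
  ∂ef = f − e.
The resulting 10×30 matrix has rank 9, and its Smith normal form has invariant factors (1,1,1,1,1,1,1,1,1).

The boundary map ∂_2: C_2 → C_1 sends each 2-simplex [p,q,r] to [q,r] − [p,r] + [p,q]. For instance
  ∂fij = ij − fj + fi,
  ∂cdj = dj − cj + cd.
The resulting 30×20 matrix has rank 20, and its Smith normal form has invariant factors (1,1,1,1,1,1,1,1,1,1,1,1,1,1,1,1,1,1,1,2).

Now H_k = ker ∂_k / im ∂_{k+1}, so:

  H_2: rank ker ∂_2 − rank ∂_3 = (20 − 20) − 0 = 0, and there is no ∂_3, so H_2 ≅ 0.

H_2 ≅ 0.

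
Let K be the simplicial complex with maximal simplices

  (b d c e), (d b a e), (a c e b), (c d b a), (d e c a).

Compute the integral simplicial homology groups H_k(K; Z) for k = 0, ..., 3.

H_0 ≅ Z,  H_1 = 0,  H_2 = 0,  H_3 ≅ Z.

Take the total order a < b < c < d < e on the vertex set. Then K (dimension 3) consists of the simplices:

  0-simplices (5): a, b, c, d, e
  1-simplices (10): ab, ac, ad, ae, bc, bd, be, cd, ce, de
  2-simplices (10): abc, abd, abe, acd, ace, ade, bcd, bce, bde, cde
  3-simplices (5): abcd, abce, abde, acde, bcde

Hence C_0 ≅ Z^5, C_1 ≅ Z^10, C_2 ≅ Z^10, C_3 ≅ Z^5.

The boundary map ∂_1: C_1 → C_0 maps an edge to its endpoints' difference, ∂[p,q] = q − p.
As a 5×10 matrix over Z this has rank 4, with invariant factors (1,1,1,1).

Boundary ∂_2: C_2 → C_1 acts by ∂[p,q,r] = [q,r] − [p,r] + [p,q]. For instance
  ∂cde = de − ce + cd,
  ∂acd = cd − ad + ac.
This gives a 10×10 integer matrix of rank 6; reducing to Smith normal form yields diagonal entries (1,1,1,1,1,1).

Boundary ∂_3: C_3 → C_2 sends each 3-simplex σ to the alternating sum Σ_i (−1)^i (σ with its i-th vertex removed). For instance
  ∂acde = cde − ade + ace − acd,
  ∂bcde = cde − bde + bce − bcd.
As a 10×5 matrix over Z this has rank 4, with invariant factors (1,1,1,1).

Computing H_k = (kernel of ∂_k) / (image of ∂_{k+1}):

  H_0: rank C_0 − rank ∂_1 = 5 − 4 = 1, and the invariant factors of ∂_1 are all 1, so H_0 = Z.
  H_1: rank ker ∂_1 − rank ∂_2 = (10 − 4) − 6 = 0, and the invariant factors of ∂_2 are all 1, so H_1 = 0.
  H_2: rank ker ∂_2 − rank ∂_3 = (10 − 6) − 4 = 0, and the invariant factors of ∂_3 are all 1, so H_2 = 0.
  H_3: rank ker ∂_3 − rank ∂_4 = (5 − 4) − 0 = 1, and there is no ∂_4, so H_3 = Z.

As a check, the Euler characteristic is 5 − 10 + 10 − 5 = 0, which agrees with 1 − 0 + 0 − 1 = 0.
(K is a triangulation of the 3-sphere S^3.)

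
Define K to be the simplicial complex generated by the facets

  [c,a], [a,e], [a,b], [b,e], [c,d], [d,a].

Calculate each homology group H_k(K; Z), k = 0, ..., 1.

H_0 ≅ Z,  H_1 ≅ Z^2.

Order the vertices as a < b < c < d < e. Listing each simplex with vertices in this order, K has dimension 1 with simplices:

  0-simplices (5): a, b, c, d, e
  1-simplices (6): ab, ac, ad, ae, be, cd

so the chain groups are C_0 ≅ Z^5, C_1 ≅ Z^6.

∂_1: C_1 → C_0 sends each edge [p,q] (with p < q) to q − p.
The 5×6 boundary matrix has rank 4 and Smith normal form diag(1,1,1,1).

From H_k ≅ ker(∂_k) / im(∂_{k+1}) we obtain:

  H_0: rank C_0 − rank ∂_1 = 5 − 4 = 1, and the invariant factors of ∂_1 are all 1, so H_0 = Z.
  H_1: rank ker ∂_1 − rank ∂_2 = (6 − 4) − 0 = 2, and there is no ∂_2, so H_1 = Z^2.

As a check, the Euler characteristic is 5 − 6 = -1, which agrees with 1 − 2 = -1.
(K is a triangulation of a wedge of 2 circles.)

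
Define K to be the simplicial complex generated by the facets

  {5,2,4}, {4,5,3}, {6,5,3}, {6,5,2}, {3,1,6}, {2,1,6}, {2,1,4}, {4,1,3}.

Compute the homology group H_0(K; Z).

We work with the vertex ordering 1 < 2 < 3 < 4 < 5 < 6. The simplices of K, each written with vertices in increasing order, are:

  0-simplices (6): [1], [2], [3], [4], [5], [6]
  1-simplices (12): [1,2], [1,3], [1,4], [1,6], [2,4], [2,5], [2,6], [3,4], [3,5], [3,6], [4,5], [5,6]
  2-simplices (8): [1,2,4], [1,2,6], [1,3,4], [1,3,6], [2,4,5], [2,5,6], [3,4,5], [3,5,6]

Hence C_0 ≅ Z^6, C_1 ≅ Z^12, C_2 ≅ Z^8.

The boundary map ∂_1: C_1 → C_0 is given by ∂[p,q] = [q] − [p]. For instance
  ∂[2,4] = [4] − [2].
This gives a 6×12 integer matrix of rank 5; reducing to Smith normal form yields diagonal entries (1,1,1,1,1).

∂_2: C_2 → C_1 maps a triangle to the signed sum of its edges. For instance
  ∂[1,2,6] = [2,6] − [1,6] + [1,2],
  ∂[1,3,4] = [3,4] − [1,4] + [1,3].
The resulting 12×8 matrix has rank 7, and its Smith normal form has invariant factors (1,1,1,1,1,1,1).

Computing H_k = (kernel of ∂_k) / (image of ∂_{k+1}):

  H_0: rank C_0 − rank ∂_1 = 6 − 5 = 1, and the invariant factors of ∂_1 are all 1, so H_0 ≅ Z.

H_0 ≅ Z.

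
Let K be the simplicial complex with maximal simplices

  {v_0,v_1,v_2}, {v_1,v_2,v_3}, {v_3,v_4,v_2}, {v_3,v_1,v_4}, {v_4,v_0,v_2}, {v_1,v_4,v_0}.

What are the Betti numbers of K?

We work with the vertex ordering v_0 < v_1 < v_2 < v_3 < v_4. The simplices of K, each written with vertices in increasing order, are:

  0-simplices (5): [v_0], [v_1], [v_2], [v_3], [v_4]
  1-simplices (9): [v_0,v_1], [v_0,v_2], [v_0,v_4], [v_1,v_2], [v_1,v_3], [v_1,v_4], [v_2,v_3], [v_2,v_4], [v_3,v_4]
  2-simplices (6): [v_0,v_1,v_2], [v_0,v_1,v_4], [v_0,v_2,v_4], [v_1,v_2,v_3], [v_1,v_3,v_4], [v_2,v_3,v_4]

Hence C_0 ≅ Z^5, C_1 ≅ Z^9, C_2 ≅ Z^6.

Boundary ∂_1: C_1 → C_0 sends each edge [p,q] (with p < q) to q − p. For instance
  ∂[v_2,v_4] = [v_4] − [v_2].
The 5×9 boundary matrix has rank 4 and Smith normal form diag(1,1,1,1).

∂_2: C_2 → C_1 maps a triangle to the signed sum of its edges. For instance
  ∂[v_0,v_1,v_2] = [v_1,v_2] − [v_0,v_2] + [v_0,v_1],
  ∂[v_0,v_2,v_4] = [v_2,v_4] − [v_0,v_4] + [v_0,v_2].
As a 9×6 matrix over Z this has rank 5, with invariant factors (1,1,1,1,1).

Now H_k = ker ∂_k / im ∂_{k+1}, so:

  H_0: rank C_0 − rank ∂_1 = 5 − 4 = 1, and the invariant factors of ∂_1 are all 1, so H_0 ≅ Z.
  H_1: rank ker ∂_1 − rank ∂_2 = (9 − 4) − 5 = 0, and the invariant factors of ∂_2 are all 1, so H_1 ≅ 0.
  H_2: rank ker ∂_2 − rank ∂_3 = (6 − 5) − 0 = 1, and there is no ∂_3, so H_2 ≅ Z.

Hence the Betti numbers are b_0 = 1, b_1 = 0, b_2 = 1.

b_0 = 1, b_1 = 0, b_2 = 1.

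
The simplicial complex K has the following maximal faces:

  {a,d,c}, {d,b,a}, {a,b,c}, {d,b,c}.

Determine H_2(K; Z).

Fix the vertex order a < b < c < d and write every simplex with vertices in increasing order. Then dim K = 2 and the simplices of K are:

  0-simplices (4): a, b, c, d
  1-simplices (6): ab, ac, ad, bc, bd, cd
  2-simplices (4): abc, abd, acd, bcd

Hence C_0 ≅ Z^4, C_1 ≅ Z^6, C_2 ≅ Z^4.

Boundary ∂_1: C_1 → C_0 is given by ∂[p,q] = [q] − [p]. For instance
  ∂bc = c − b.
This gives a 4×6 integer matrix of rank 3; reducing to Smith normal form yields diagonal entries (1,1,1).

∂_2: C_2 → C_1 acts by ∂[p,q,r] = [q,r] − [p,r] + [p,q]. For instance
  ∂abd = bd − ad + ab,
  ∂abc = bc − ac + ab.
The 6×4 boundary matrix has rank 3 and Smith normal form diag(1,1,1).

From H_k ≅ ker(∂_k) / im(∂_{k+1}) we obtain:

  H_2: rank ker ∂_2 − rank ∂_3 = (4 − 3) − 0 = 1, and there is no ∂_3, so H_2 ≅ Z.

H_2 ≅ Z.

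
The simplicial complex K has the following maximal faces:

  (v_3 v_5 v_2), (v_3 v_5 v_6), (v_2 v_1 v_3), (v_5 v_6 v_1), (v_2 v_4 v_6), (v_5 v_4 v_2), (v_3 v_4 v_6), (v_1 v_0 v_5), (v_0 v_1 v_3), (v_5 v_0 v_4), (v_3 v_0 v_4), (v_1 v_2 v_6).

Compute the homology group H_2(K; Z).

Order the vertices as v_0 < v_1 < v_2 < v_3 < v_4 < v_5 < v_6. Listing each simplex with vertices in this order, K has dimension 2 with simplices:

  0-simplices (7): [v_0], [v_1], [v_2], [v_3], [v_4], [v_5], [v_6]
  1-simplices (18): (18 of them)
  2-simplices (12): (12 of them)

giving chain groups C_0 ≅ Z^7, C_1 ≅ Z^18, C_2 ≅ Z^12.

Boundary ∂_1: C_1 → C_0 is given by ∂[p,q] = [q] − [p].
The 7×18 boundary matrix has rank 6 and Smith normal form diag(1,1,1,1,1,1).

The boundary map ∂_2: C_2 → C_1 sends each 2-simplex [p,q,r] to [q,r] − [p,r] + [p,q]. For instance
  ∂[v_0,v_1,v_5] = [v_1,v_5] − [v_0,v_5] + [v_0,v_1],
  ∂[v_1,v_5,v_6] = [v_5,v_6] − [v_1,v_6] + [v_1,v_5].
As a 18×12 matrix over Z this has rank 12, with invariant factors (1,1,1,1,1,1,1,1,1,1,1,2).

Computing H_k = (kernel of ∂_k) / (image of ∂_{k+1}):

  H_2: rank ker ∂_2 − rank ∂_3 = (12 − 12) − 0 = 0, and there is no ∂_3, so H_2 ≅ 0.

(K is a triangulation of the real projective plane RP^2.)

H_2 ≅ 0.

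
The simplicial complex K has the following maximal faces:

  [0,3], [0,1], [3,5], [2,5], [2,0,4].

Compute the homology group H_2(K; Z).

We work with the vertex ordering 0 < 1 < 2 < 3 < 4 < 5. The simplices of K, each written with vertices in increasing order, are:

  0-simplices (6): [0], [1], [2], [3], [4], [5]
  1-simplices (7): [0,1], [0,2], [0,3], [0,4], [2,4], [2,5], [3,5]
  2-simplices (1): [0,2,4]

so the chain groups are C_0 ≅ Z^6, C_1 ≅ Z^7, C_2 ≅ Z^1.

∂_1: C_1 → C_0 sends each edge [p,q] (with p < q) to q − p.
The resulting 6×7 matrix has rank 5, and its Smith normal form has invariant factors (1,1,1,1,1).

Boundary ∂_2: C_2 → C_1 maps a triangle to the signed sum of its edges. For instance
  ∂[0,2,4] = [2,4] − [0,4] + [0,2].
As a 7×1 matrix over Z this has rank 1, with invariant factors (1).

From H_k ≅ ker(∂_k) / im(∂_{k+1}) we obtain:

  H_2: rank ker ∂_2 − rank ∂_3 = (1 − 1) − 0 = 0, and there is no ∂_3, so H_2 = 0.

H_2 ≅ 0.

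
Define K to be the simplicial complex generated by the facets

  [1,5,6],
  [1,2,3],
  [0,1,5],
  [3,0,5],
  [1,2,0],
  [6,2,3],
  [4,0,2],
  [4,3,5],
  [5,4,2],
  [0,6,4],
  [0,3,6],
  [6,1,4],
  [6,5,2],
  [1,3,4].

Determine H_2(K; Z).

H_2 = Z.

Fix the vertex order 0 < 1 < 2 < 3 < 4 < 5 < 6 and write every simplex with vertices in increasing order. Then dim K = 2 and the simplices of K are:

  0-simplices (7): [0], [1], [2], [3], [4], [5], [6]
  1-simplices (21): [0,1], [0,2], [0,3], [0,4], [0,5], [0,6], [1,2], [1,3], [1,4], [1,5], [1,6], [2,3], [2,4], [2,5], [2,6], [3,4], [3,5], [3,6], [4,5], [4,6], [5,6]
  2-simplices (14): [0,1,2], [0,1,5], [0,2,4], [0,3,5], [0,3,6], [0,4,6], [1,2,3], [1,3,4], [1,4,6], [1,5,6], [2,3,6], [2,4,5], [2,5,6], [3,4,5]

so the chain groups are C_0 ≅ Z^7, C_1 ≅ Z^21, C_2 ≅ Z^14.

∂_1: C_1 → C_0 sends each edge [p,q] (with p < q) to q − p. For instance
  ∂[0,4] = [4] − [0].
This gives a 7×21 integer matrix of rank 6; reducing to Smith normal form yields diagonal entries (1,1,1,1,1,1).

The boundary map ∂_2: C_2 → C_1 sends each 2-simplex [p,q,r] to [q,r] − [p,r] + [p,q]. For instance
  ∂[0,1,2] = [1,2] − [0,2] + [0,1],
  ∂[1,2,3] = [2,3] − [1,3] + [1,2].
The resulting 21×14 matrix has rank 13, and its Smith normal form has invariant factors (1,1,1,1,1,1,1,1,1,1,1,1,1).

Reading off H_k = ker ∂_k / im ∂_{k+1}:

  H_2: rank ker ∂_2 − rank ∂_3 = (14 − 13) − 0 = 1, and there is no ∂_3, so H_2 ≅ Z.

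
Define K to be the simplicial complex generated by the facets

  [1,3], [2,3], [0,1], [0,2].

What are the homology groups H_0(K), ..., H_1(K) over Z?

H_0 ≅ Z,  H_1 ≅ Z.

Order the vertices as 0 < 1 < 2 < 3. Listing each simplex with vertices in this order, K has dimension 1 with simplices:

  0-simplices (4): [0], [1], [2], [3]
  1-simplices (4): [0,1], [0,2], [1,3], [2,3]

so the chain groups are C_0 ≅ Z^4, C_1 ≅ Z^4.

The boundary map ∂_1: C_1 → C_0 sends each edge [p,q] (with p < q) to q − p. For instance
  ∂[0,1] = [1] − [0].
The resulting 4×4 matrix has rank 3, and its Smith normal form has invariant factors (1,1,1).

From H_k ≅ ker(∂_k) / im(∂_{k+1}) we obtain:

  H_0: rank C_0 − rank ∂_1 = 4 − 3 = 1, and the invariant factors of ∂_1 are all 1, so H_0 = Z.
  H_1: rank ker ∂_1 − rank ∂_2 = (4 − 3) − 0 = 1, and there is no ∂_2, so H_1 = Z.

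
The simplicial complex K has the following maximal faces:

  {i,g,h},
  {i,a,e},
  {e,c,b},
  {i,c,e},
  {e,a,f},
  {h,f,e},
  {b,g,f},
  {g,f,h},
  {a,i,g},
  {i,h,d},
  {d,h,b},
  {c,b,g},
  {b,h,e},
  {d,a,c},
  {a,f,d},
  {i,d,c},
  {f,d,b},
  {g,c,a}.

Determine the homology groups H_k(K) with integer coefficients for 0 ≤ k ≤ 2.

We work with the vertex ordering a < b < c < d < e < f < g < h < i. The simplices of K, each written with vertices in increasing order, are:

  0-simplices (9): a, b, c, d, e, f, g, h, i
  1-simplices (27): ac, ad, ae, af, ag, ai, bc, bd, be, bf, bg, bh, cd, ce, cg, ci, df, dh, di, ef, eh, ei, fg, fh, gh, gi, hi
  2-simplices (18): acd, acg, adf, aef, aei, agi, bce, bcg, bdf, bdh, beh, bfg, cdi, cei, dhi, efh, fgh, ghi

so the chain groups are C_0 ≅ Z^9, C_1 ≅ Z^27, C_2 ≅ Z^18.

The boundary map ∂_1: C_1 → C_0 maps an edge to its endpoints' difference, ∂[p,q] = q − p. For instance
  ∂di = i − d.
This gives a 9×27 integer matrix of rank 8; reducing to Smith normal form yields diagonal entries (1,1,1,1,1,1,1,1).

Boundary ∂_2: C_2 → C_1 sends each 2-simplex [p,q,r] to [q,r] − [p,r] + [p,q]. For instance
  ∂acg = cg − ag + ac,
  ∂bfg = fg − bg + bf.
The resulting 27×18 matrix has rank 18, and its Smith normal form has invariant factors (1,1,1,1,1,1,1,1,1,1,1,1,1,1,1,1,1,2).

Now H_k = ker ∂_k / im ∂_{k+1}, so:

  H_0: rank C_0 − rank ∂_1 = 9 − 8 = 1, and the invariant factors of ∂_1 are all 1, so H_0 = Z.
  H_1: rank ker ∂_1 − rank ∂_2 = (27 − 8) − 18 = 1, and ∂_2 has invariant factor 2 > 1, so H_1 = Z ⊕ Z/2.
  H_2: rank ker ∂_2 − rank ∂_3 = (18 − 18) − 0 = 0, and there is no ∂_3, so H_2 = 0.

As a check, the Euler characteristic is 9 − 27 + 18 = 0, which agrees with 1 − 1 + 0 = 0.
(K is a triangulation of the Klein bottle.)

H_0 = Z,  H_1 = Z ⊕ Z/2,  H_2 = 0.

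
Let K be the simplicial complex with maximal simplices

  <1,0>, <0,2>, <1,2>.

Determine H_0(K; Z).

Order the vertices as 0 < 1 < 2. Listing each simplex with vertices in this order, K has dimension 1 with simplices:

  0-simplices (3): [0], [1], [2]
  1-simplices (3): [0,1], [0,2], [1,2]

Hence C_0 ≅ Z^3, C_1 ≅ Z^3.

∂_1: C_1 → C_0 maps an edge to its endpoints' difference, ∂[p,q] = q − p.
As a 3×3 matrix over Z this has rank 2, with invariant factors (1,1).

Computing H_k = (kernel of ∂_k) / (image of ∂_{k+1}):

  H_0: rank C_0 − rank ∂_1 = 3 − 2 = 1, and the invariant factors of ∂_1 are all 1, so H_0 = Z.

(K is a triangulation of the circle S^1.)

H_0 = Z.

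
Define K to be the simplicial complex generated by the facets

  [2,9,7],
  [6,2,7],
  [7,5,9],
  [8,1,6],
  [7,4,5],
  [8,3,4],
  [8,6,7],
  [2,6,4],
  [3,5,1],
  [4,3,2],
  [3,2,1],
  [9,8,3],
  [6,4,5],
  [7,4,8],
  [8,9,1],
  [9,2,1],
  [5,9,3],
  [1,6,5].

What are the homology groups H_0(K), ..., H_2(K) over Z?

H_0 = Z,  H_1 = Z ⊕ Z_2,  H_2 = 0.

Take the total order 1 < 2 < 3 < 4 < 5 < 6 < 7 < 8 < 9 on the vertex set. Then K (dimension 2) consists of the simplices:

  0-simplices (9): [1], [2], [3], [4], [5], [6], [7], [8], [9]
  1-simplices (27): (27 of them)
  2-simplices (18): [1,2,3], [1,2,9], [1,3,5], [1,5,6], [1,6,8], [1,8,9], [2,3,4], [2,4,6], [2,6,7], [2,7,9], [3,4,8], [3,5,9], [3,8,9], [4,5,6], [4,5,7], [4,7,8], [5,7,9], [6,7,8]

so the chain groups are C_0 ≅ Z^9, C_1 ≅ Z^27, C_2 ≅ Z^18.

∂_1: C_1 → C_0 maps an edge to its endpoints' difference, ∂[p,q] = q − p.
As a 9×27 matrix over Z this has rank 8, with invariant factors (1,1,1,1,1,1,1,1).

∂_2: C_2 → C_1 sends each 2-simplex [p,q,r] to [q,r] − [p,r] + [p,q]. For instance
  ∂[2,4,6] = [4,6] − [2,6] + [2,4],
  ∂[3,8,9] = [8,9] − [3,9] + [3,8].
The 27×18 boundary matrix has rank 18 and Smith normal form diag(1,1,1,1,1,1,1,1,1,1,1,1,1,1,1,1,1,2).

From H_k ≅ ker(∂_k) / im(∂_{k+1}) we obtain:

  H_0: rank C_0 − rank ∂_1 = 9 − 8 = 1, and the invariant factors of ∂_1 are all 1, so H_0 = Z.
  H_1: rank ker ∂_1 − rank ∂_2 = (27 − 8) − 18 = 1, and ∂_2 has invariant factor 2 > 1, so H_1 = Z ⊕ Z_2.
  H_2: rank ker ∂_2 − rank ∂_3 = (18 − 18) − 0 = 0, and there is no ∂_3, so H_2 = 0.

As a check, the Euler characteristic is 9 − 27 + 18 = 0, which agrees with 1 − 1 + 0 = 0.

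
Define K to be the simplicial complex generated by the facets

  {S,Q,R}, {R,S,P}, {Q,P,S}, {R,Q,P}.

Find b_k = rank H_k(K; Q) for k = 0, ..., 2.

Order the vertices as P < Q < R < S. Listing each simplex with vertices in this order, K has dimension 2 with simplices:

  0-simplices (4): P, Q, R, S
  1-simplices (6): PQ, PR, PS, QR, QS, RS
  2-simplices (4): PQR, PQS, PRS, QRS

Hence C_0 ≅ Z^4, C_1 ≅ Z^6, C_2 ≅ Z^4.

∂_1: C_1 → C_0 maps an edge to its endpoints' difference, ∂[p,q] = q − p.
This gives a 4×6 integer matrix of rank 3; reducing to Smith normal form yields diagonal entries (1,1,1).

The boundary map ∂_2: C_2 → C_1 maps a triangle to the signed sum of its edges. For instance
  ∂PRS = RS − PS + PR,
  ∂PQS = QS − PS + PQ.
The 6×4 boundary matrix has rank 3 and Smith normal form diag(1,1,1).

Now H_k = ker ∂_k / im ∂_{k+1}, so:

  H_0: rank C_0 − rank ∂_1 = 4 − 3 = 1, and the invariant factors of ∂_1 are all 1, so H_0 = Z.
  H_1: rank ker ∂_1 − rank ∂_2 = (6 − 3) − 3 = 0, and the invariant factors of ∂_2 are all 1, so H_1 = 0.
  H_2: rank ker ∂_2 − rank ∂_3 = (4 − 3) − 0 = 1, and there is no ∂_3, so H_2 = Z.

Hence the Betti numbers are b_0 = 1, b_1 = 0, b_2 = 1.

b_0 = 1, b_1 = 0, b_2 = 1.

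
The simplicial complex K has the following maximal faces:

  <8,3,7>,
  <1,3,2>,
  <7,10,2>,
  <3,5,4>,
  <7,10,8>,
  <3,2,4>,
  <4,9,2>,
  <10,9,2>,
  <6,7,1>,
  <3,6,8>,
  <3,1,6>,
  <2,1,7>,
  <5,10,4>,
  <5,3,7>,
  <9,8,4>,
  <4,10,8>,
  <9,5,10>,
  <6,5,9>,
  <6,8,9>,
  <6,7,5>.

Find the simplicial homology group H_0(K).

We work with the vertex ordering 1 < 2 < 3 < 4 < 5 < 6 < 7 < 8 < 9 < 10. The simplices of K, each written with vertices in increasing order, are:

  0-simplices (10): [1], [2], [3], [4], [5], [6], [7], [8], [9], [10]
  1-simplices (30): (30 of them)
  2-simplices (20): (20 of them)

giving chain groups C_0 ≅ Z^10, C_1 ≅ Z^30, C_2 ≅ Z^20.

Boundary ∂_1: C_1 → C_0 is given by ∂[p,q] = [q] − [p].
The 10×30 boundary matrix has rank 9 and Smith normal form diag(1,1,1,1,1,1,1,1,1).

∂_2: C_2 → C_1 acts by ∂[p,q,r] = [q,r] − [p,r] + [p,q]. For instance
  ∂[5,6,7] = [6,7] − [5,7] + [5,6],
  ∂[6,8,9] = [8,9] − [6,9] + [6,8].
As a 30×20 matrix over Z this has rank 20, with invariant factors (1,1,1,1,1,1,1,1,1,1,1,1,1,1,1,1,1,1,1,2).

Reading off H_k = ker ∂_k / im ∂_{k+1}:

  H_0: rank C_0 − rank ∂_1 = 10 − 9 = 1, and the invariant factors of ∂_1 are all 1, so H_0 ≅ Z.

H_0 ≅ Z.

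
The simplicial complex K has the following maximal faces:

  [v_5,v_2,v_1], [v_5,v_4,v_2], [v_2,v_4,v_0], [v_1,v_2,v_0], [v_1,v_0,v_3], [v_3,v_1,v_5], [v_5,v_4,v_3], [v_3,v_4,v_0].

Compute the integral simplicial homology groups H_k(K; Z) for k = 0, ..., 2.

Take the total order v_0 < v_1 < v_2 < v_3 < v_4 < v_5 on the vertex set. Then K (dimension 2) consists of the simplices:

  0-simplices (6): [v_0], [v_1], [v_2], [v_3], [v_4], [v_5]
  1-simplices (12): [v_0,v_1], [v_0,v_2], [v_0,v_3], [v_0,v_4], [v_1,v_2], [v_1,v_3], [v_1,v_5], [v_2,v_4], [v_2,v_5], [v_3,v_4], [v_3,v_5], [v_4,v_5]
  2-simplices (8): [v_0,v_1,v_2], [v_0,v_1,v_3], [v_0,v_2,v_4], [v_0,v_3,v_4], [v_1,v_2,v_5], [v_1,v_3,v_5], [v_2,v_4,v_5], [v_3,v_4,v_5]

so the chain groups are C_0 ≅ Z^6, C_1 ≅ Z^12, C_2 ≅ Z^8.

The boundary map ∂_1: C_1 → C_0 sends each edge [p,q] (with p < q) to q − p. For instance
  ∂[v_3,v_4] = [v_4] − [v_3].
This gives a 6×12 integer matrix of rank 5; reducing to Smith normal form yields diagonal entries (1,1,1,1,1).

∂_2: C_2 → C_1 maps a triangle to the signed sum of its edges. For instance
  ∂[v_0,v_1,v_3] = [v_1,v_3] − [v_0,v_3] + [v_0,v_1],
  ∂[v_0,v_1,v_2] = [v_1,v_2] − [v_0,v_2] + [v_0,v_1].
The 12×8 boundary matrix has rank 7 and Smith normal form diag(1,1,1,1,1,1,1).

Computing H_k = (kernel of ∂_k) / (image of ∂_{k+1}):

  H_0: rank C_0 − rank ∂_1 = 6 − 5 = 1, and the invariant factors of ∂_1 are all 1, so H_0 ≅ Z.
  H_1: rank ker ∂_1 − rank ∂_2 = (12 − 5) − 7 = 0, and the invariant factors of ∂_2 are all 1, so H_1 ≅ 0.
  H_2: rank ker ∂_2 − rank ∂_3 = (8 − 7) − 0 = 1, and there is no ∂_3, so H_2 ≅ Z.

H_0 = Z,  H_1 = 0,  H_2 = Z.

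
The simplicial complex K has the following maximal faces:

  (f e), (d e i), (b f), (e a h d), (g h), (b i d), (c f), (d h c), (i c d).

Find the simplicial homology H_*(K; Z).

H_0 ≅ Z,  H_1 ≅ Z^2,  H_2 = 0,  H_3 = 0.

Take the total order a < b < c < d < e < f < g < h < i on the vertex set. Then K (dimension 3) consists of the simplices:

  0-simplices (9): a, b, c, d, e, f, g, h, i
  1-simplices (17): ad, ae, ah, bd, bf, bi, cd, cf, ch, ci, de, dh, di, ef, eh, ei, gh
  2-simplices (8): ade, adh, aeh, bdi, cdh, cdi, deh, dei
  3-simplices (1): adeh

giving chain groups C_0 ≅ Z^9, C_1 ≅ Z^17, C_2 ≅ Z^8, C_3 ≅ Z^1.

∂_1: C_1 → C_0 sends each edge [p,q] (with p < q) to q − p. For instance
  ∂de = e − d.
This gives a 9×17 integer matrix of rank 8; reducing to Smith normal form yields diagonal entries (1,1,1,1,1,1,1,1).

Boundary ∂_2: C_2 → C_1 acts by ∂[p,q,r] = [q,r] − [p,r] + [p,q]. For instance
  ∂adh = dh − ah + ad,
  ∂ade = de − ae + ad.
The 17×8 boundary matrix has rank 7 and Smith normal form diag(1,1,1,1,1,1,1).

∂_3: C_3 → C_2 sends each 3-simplex σ to the alternating sum Σ_i (−1)^i (σ with its i-th vertex removed). For instance
  ∂adeh = deh − aeh + adh − ade.
The 8×1 boundary matrix has rank 1 and Smith normal form diag(1).

From H_k ≅ ker(∂_k) / im(∂_{k+1}) we obtain:

  H_0: rank C_0 − rank ∂_1 = 9 − 8 = 1, and the invariant factors of ∂_1 are all 1, so H_0 = Z.
  H_1: rank ker ∂_1 − rank ∂_2 = (17 − 8) − 7 = 2, and the invariant factors of ∂_2 are all 1, so H_1 = Z^2.
  H_2: rank ker ∂_2 − rank ∂_3 = (8 − 7) − 1 = 0, and the invariant factors of ∂_3 are all 1, so H_2 = 0.
  H_3: rank ker ∂_3 − rank ∂_4 = (1 − 1) − 0 = 0, and there is no ∂_4, so H_3 = 0.

As a check, the Euler characteristic is 9 − 17 + 8 − 1 = -1, which agrees with 1 − 2 + 0 − 0 = -1.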